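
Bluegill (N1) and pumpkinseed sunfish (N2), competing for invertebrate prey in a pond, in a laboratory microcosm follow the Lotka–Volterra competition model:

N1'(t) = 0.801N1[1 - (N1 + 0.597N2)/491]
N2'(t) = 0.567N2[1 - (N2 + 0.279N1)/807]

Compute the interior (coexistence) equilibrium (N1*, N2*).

Setting both brackets to zero gives the nullclines N1 + 0.597N2 = 491 and 0.279N1 + N2 = 807.
Substituting N2 = 807 - 0.279N1 into the first: N1(1 - 0.597·0.279) = 491 - 0.597·807.
So N1* = 9.22/0.833 = 11.1, and then N2* = 807 - 0.279·11.1 = 804.

N1* ≈ 11.1, N2* ≈ 804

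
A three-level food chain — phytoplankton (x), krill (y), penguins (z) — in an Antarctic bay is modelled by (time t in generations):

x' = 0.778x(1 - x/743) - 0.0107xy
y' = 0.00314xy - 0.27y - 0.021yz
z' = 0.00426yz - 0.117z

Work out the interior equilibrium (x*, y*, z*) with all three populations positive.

x* ≈ 462, y* ≈ 27.5, z* ≈ 56.3

From dz/dt = 0: 0.00426y* = 0.117, so y* = 27.5.
From dx/dt = 0: 0.778(1 - x*/743) = 0.0107·27.5, giving x* = 743·(1 - 0.378) = 462.
From dy/dt = 0: 0.00314·462 - 0.27 = 0.021z*, so z* = 1.18/0.021 = 56.3.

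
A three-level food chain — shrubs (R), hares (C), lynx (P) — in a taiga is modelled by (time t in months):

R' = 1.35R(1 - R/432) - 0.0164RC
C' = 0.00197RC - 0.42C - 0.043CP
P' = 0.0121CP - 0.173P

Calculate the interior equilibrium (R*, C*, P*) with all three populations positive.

R* ≈ 357, C* ≈ 14.3, P* ≈ 6.59

From dP/dt = 0: 0.0121C* = 0.173, so C* = 14.3.
From dR/dt = 0: 1.35(1 - R*/432) = 0.0164·14.3, giving R* = 432·(1 - 0.174) = 357.
From dC/dt = 0: 0.00197·357 - 0.42 = 0.043P*, so P* = 0.283/0.043 = 6.59.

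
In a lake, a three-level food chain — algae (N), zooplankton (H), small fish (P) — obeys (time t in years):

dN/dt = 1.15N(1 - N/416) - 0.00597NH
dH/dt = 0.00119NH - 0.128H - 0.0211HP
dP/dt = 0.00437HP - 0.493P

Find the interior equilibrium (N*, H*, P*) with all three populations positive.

From dP/dt = 0: 0.00437H* = 0.493, so H* = 113.
From dN/dt = 0: 1.15(1 - N*/416) = 0.00597·113, giving N* = 416·(1 - 0.586) = 172.
From dH/dt = 0: 0.00119·172 - 0.128 = 0.0211P*, so P* = 0.0771/0.0211 = 3.65.

N* ≈ 172, H* ≈ 113, P* ≈ 3.65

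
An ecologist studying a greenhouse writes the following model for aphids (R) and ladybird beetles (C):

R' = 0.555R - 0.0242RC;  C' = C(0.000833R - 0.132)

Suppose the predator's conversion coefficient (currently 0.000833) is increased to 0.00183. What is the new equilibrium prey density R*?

At the interior fixed point, setting dC/dt = 0 with C > 0 fixes R* = (predator death rate)/(RC coefficient) — independent of the other coefficients.
With the change, R* = 0.132/0.00183 = 72.1; it falls from 158.

R* ≈ 72.1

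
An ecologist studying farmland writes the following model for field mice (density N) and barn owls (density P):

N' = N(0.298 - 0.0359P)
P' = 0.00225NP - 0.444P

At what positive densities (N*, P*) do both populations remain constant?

N* ≈ 197, P* ≈ 8.3

Set dP/dt = 0 with P > 0: 0.00225N - 0.444 = 0, so N* = 0.444/0.00225 = 197.
Set dN/dt = 0 with N > 0: 0.298 - 0.0359P = 0, so P* = 0.298/0.0359 = 8.3.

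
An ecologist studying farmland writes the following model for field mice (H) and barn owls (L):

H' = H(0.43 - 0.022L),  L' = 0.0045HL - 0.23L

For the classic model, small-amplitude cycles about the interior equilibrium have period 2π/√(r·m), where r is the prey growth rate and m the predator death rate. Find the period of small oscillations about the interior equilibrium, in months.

T ≈ 20 months

Here r = 0.43 and m = 0.23, so r·m = 0.0989.
ω = √0.0989 = 0.314 per month, hence T = 2π/ω ≈ 20 months.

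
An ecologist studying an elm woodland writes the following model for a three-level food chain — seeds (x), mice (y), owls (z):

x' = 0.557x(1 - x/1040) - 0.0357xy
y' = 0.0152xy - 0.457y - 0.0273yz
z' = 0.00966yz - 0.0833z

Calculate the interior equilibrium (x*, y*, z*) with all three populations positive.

From dz/dt = 0: 0.00966y* = 0.0833, so y* = 8.62.
From dx/dt = 0: 0.557(1 - x*/1040) = 0.0357·8.62, giving x* = 1040·(1 - 0.553) = 465.
From dy/dt = 0: 0.0152·465 - 0.457 = 0.0273z*, so z* = 6.61/0.0273 = 242.

x* ≈ 465, y* ≈ 8.62, z* ≈ 242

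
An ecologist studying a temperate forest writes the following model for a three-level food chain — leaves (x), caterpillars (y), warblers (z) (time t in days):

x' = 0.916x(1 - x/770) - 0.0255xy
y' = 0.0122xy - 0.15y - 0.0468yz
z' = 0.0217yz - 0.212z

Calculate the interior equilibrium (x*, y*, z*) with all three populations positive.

From dz/dt = 0: 0.0217y* = 0.212, so y* = 9.77.
From dx/dt = 0: 0.916(1 - x*/770) = 0.0255·9.77, giving x* = 770·(1 - 0.272) = 561.
From dy/dt = 0: 0.0122·561 - 0.15 = 0.0468z*, so z* = 6.69/0.0468 = 143.

x* ≈ 561, y* ≈ 9.77, z* ≈ 143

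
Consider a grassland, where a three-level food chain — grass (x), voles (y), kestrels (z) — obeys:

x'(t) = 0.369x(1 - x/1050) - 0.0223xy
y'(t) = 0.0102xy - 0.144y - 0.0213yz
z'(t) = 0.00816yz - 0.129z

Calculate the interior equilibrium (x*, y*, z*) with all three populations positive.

x* ≈ 46.8, y* ≈ 15.8, z* ≈ 15.7

From dz/dt = 0: 0.00816y* = 0.129, so y* = 15.8.
From dx/dt = 0: 0.369(1 - x*/1050) = 0.0223·15.8, giving x* = 1050·(1 - 0.955) = 46.8.
From dy/dt = 0: 0.0102·46.8 - 0.144 = 0.0213z*, so z* = 0.334/0.0213 = 15.7.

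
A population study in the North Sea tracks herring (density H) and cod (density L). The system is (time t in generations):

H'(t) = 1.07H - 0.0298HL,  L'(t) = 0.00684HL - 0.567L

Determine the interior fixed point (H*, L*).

Set dL/dt = 0 with L > 0: 0.00684H - 0.567 = 0, so H* = 0.567/0.00684 = 82.9.
Set dH/dt = 0 with H > 0: 1.07 - 0.0298L = 0, so L* = 1.07/0.0298 = 35.9.

H* ≈ 82.9, L* ≈ 35.9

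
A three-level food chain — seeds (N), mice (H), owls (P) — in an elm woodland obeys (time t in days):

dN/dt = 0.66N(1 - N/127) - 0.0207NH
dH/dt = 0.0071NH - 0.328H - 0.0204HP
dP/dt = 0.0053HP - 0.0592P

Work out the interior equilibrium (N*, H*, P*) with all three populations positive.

N* ≈ 82.5, H* ≈ 11.2, P* ≈ 12.6

From dP/dt = 0: 0.0053H* = 0.0592, so H* = 11.2.
From dN/dt = 0: 0.66(1 - N*/127) = 0.0207·11.2, giving N* = 127·(1 - 0.35) = 82.5.
From dH/dt = 0: 0.0071·82.5 - 0.328 = 0.0204P*, so P* = 0.258/0.0204 = 12.6.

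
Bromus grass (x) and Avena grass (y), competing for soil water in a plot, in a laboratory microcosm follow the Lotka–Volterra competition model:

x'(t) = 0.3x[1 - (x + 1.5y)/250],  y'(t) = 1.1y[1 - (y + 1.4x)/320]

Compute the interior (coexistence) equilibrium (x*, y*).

x* ≈ 209, y* ≈ 27.3

Setting both brackets to zero gives the nullclines x + 1.5y = 250 and 1.4x + y = 320.
Substituting y = 320 - 1.4x into the first: x(1 - 1.5·1.4) = 250 - 1.5·320.
So x* = -230/-1.1 = 209, and then y* = 320 - 1.4·209 = 27.3.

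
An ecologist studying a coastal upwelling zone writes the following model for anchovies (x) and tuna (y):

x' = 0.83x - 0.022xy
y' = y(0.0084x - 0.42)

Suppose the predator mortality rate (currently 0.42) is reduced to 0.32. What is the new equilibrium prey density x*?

x* ≈ 38.1

At the interior fixed point, setting dy/dt = 0 with y > 0 fixes x* = (predator death rate)/(xy coefficient) — independent of the other coefficients.
With the change, x* = 0.32/0.0084 = 38.1; it falls from 50.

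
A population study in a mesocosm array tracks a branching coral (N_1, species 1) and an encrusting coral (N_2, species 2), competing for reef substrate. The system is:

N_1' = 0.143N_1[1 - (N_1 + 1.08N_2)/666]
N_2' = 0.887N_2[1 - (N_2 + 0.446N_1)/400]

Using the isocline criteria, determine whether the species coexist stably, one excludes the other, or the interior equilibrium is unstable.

Compare the nullcline intercepts: K1/α12 = 666/1.08 = 617 > K2 = 400; K2/α21 = 400/0.446 = 897 > K1 = 666.
Since both inequalities hold, each species can invade when rare, so the interior equilibrium is stable.

stable coexistence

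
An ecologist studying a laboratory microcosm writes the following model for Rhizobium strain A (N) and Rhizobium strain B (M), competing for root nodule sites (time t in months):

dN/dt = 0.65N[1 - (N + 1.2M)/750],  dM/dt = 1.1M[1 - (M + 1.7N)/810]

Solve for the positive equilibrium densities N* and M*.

N* ≈ 213, M* ≈ 447

Setting both brackets to zero gives the nullclines N + 1.2M = 750 and 1.7N + M = 810.
Substituting M = 810 - 1.7N into the first: N(1 - 1.2·1.7) = 750 - 1.2·810.
So N* = -222/-1.04 = 213, and then M* = 810 - 1.7·213 = 447.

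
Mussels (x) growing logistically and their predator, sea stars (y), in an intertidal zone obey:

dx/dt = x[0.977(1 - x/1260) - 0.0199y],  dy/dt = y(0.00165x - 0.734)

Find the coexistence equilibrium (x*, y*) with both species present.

x* ≈ 445, y* ≈ 31.8

From dy/dt = 0 with y > 0: 0.00165x* = 0.734, so x* = 445.
Substitute into dx/dt = 0: 0.977(1 - 445/1260) = 0.0199y*.
The bracket is 0.647, giving y* = 0.632/0.0199 = 31.8.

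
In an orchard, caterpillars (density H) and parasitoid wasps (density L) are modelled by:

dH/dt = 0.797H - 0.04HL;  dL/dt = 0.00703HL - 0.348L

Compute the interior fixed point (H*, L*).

Set dL/dt = 0 with L > 0: 0.00703H - 0.348 = 0, so H* = 0.348/0.00703 = 49.5.
Set dH/dt = 0 with H > 0: 0.797 - 0.04L = 0, so L* = 0.797/0.04 = 19.9.

H* ≈ 49.5, L* ≈ 19.9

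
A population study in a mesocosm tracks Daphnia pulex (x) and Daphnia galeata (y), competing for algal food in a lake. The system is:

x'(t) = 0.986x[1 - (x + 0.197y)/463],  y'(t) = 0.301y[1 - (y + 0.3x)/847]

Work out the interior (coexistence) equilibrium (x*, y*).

Setting both brackets to zero gives the nullclines x + 0.197y = 463 and 0.3x + y = 847.
Substituting y = 847 - 0.3x into the first: x(1 - 0.197·0.3) = 463 - 0.197·847.
So x* = 296/0.941 = 315, and then y* = 847 - 0.3·315 = 753.

x* ≈ 315, y* ≈ 753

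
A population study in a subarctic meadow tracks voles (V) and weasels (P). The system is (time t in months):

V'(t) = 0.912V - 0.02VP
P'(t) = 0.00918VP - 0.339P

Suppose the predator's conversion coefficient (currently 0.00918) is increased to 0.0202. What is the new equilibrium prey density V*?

At the interior fixed point, setting dP/dt = 0 with P > 0 fixes V* = (predator death rate)/(VP coefficient) — independent of the other coefficients.
With the change, V* = 0.339/0.0202 = 16.8; it falls from 36.9.

V* ≈ 16.8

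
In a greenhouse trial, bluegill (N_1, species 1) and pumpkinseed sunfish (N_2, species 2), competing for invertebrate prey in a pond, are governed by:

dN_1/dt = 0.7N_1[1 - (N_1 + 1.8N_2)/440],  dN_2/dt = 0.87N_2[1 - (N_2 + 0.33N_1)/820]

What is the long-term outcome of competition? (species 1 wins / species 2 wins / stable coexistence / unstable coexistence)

Compare the nullcline intercepts: K1/α12 = 440/1.8 = 244 < K2 = 820; K2/α21 = 820/0.33 = 2480 > K1 = 440.
Since the inequalities point opposite ways, species 2 can invade but species 1 cannot.

species 2 excludes species 1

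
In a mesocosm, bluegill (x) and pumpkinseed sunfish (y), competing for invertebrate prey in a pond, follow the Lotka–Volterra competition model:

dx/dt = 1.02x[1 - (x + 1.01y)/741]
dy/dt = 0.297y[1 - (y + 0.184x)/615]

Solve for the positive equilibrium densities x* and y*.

Setting both brackets to zero gives the nullclines x + 1.01y = 741 and 0.184x + y = 615.
Substituting y = 615 - 0.184x into the first: x(1 - 1.01·0.184) = 741 - 1.01·615.
So x* = 120/0.814 = 147, and then y* = 615 - 0.184·147 = 588.

x* ≈ 147, y* ≈ 588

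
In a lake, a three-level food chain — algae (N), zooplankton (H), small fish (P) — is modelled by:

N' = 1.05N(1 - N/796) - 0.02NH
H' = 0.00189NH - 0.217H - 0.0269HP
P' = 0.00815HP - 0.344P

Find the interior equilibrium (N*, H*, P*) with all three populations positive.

From dP/dt = 0: 0.00815H* = 0.344, so H* = 42.2.
From dN/dt = 0: 1.05(1 - N*/796) = 0.02·42.2, giving N* = 796·(1 - 0.804) = 156.
From dH/dt = 0: 0.00189·156 - 0.217 = 0.0269P*, so P* = 0.0779/0.0269 = 2.9.

N* ≈ 156, H* ≈ 42.2, P* ≈ 2.9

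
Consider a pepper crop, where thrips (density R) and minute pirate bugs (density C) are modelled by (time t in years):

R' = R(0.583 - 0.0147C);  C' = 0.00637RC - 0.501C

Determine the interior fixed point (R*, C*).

R* ≈ 78.6, C* ≈ 39.7

Set dC/dt = 0 with C > 0: 0.00637R - 0.501 = 0, so R* = 0.501/0.00637 = 78.6.
Set dR/dt = 0 with R > 0: 0.583 - 0.0147C = 0, so C* = 0.583/0.0147 = 39.7.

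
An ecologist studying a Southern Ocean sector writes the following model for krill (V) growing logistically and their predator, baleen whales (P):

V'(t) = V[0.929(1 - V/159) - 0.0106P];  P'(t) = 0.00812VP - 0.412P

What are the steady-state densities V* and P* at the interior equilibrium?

V* ≈ 50.7, P* ≈ 59.7

From dP/dt = 0 with P > 0: 0.00812V* = 0.412, so V* = 50.7.
Substitute into dV/dt = 0: 0.929(1 - 50.7/159) = 0.0106P*.
The bracket is 0.681, giving P* = 0.633/0.0106 = 59.7.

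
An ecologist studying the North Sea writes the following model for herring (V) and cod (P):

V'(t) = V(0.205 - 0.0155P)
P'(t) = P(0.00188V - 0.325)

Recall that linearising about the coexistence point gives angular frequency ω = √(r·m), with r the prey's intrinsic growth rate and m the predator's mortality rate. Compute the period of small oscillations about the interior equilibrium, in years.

Here r = 0.205 and m = 0.325, so r·m = 0.0666.
ω = √0.0666 = 0.258 per year, hence T = 2π/ω ≈ 24.3 years.

T ≈ 24.3 years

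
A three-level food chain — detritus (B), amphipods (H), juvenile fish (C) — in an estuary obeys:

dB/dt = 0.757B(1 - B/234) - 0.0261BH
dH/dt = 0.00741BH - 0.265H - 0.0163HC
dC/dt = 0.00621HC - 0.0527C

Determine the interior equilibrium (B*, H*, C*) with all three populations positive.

B* ≈ 166, H* ≈ 8.49, C* ≈ 59

From dC/dt = 0: 0.00621H* = 0.0527, so H* = 8.49.
From dB/dt = 0: 0.757(1 - B*/234) = 0.0261·8.49, giving B* = 234·(1 - 0.293) = 166.
From dH/dt = 0: 0.00741·166 - 0.265 = 0.0163C*, so C* = 0.962/0.0163 = 59.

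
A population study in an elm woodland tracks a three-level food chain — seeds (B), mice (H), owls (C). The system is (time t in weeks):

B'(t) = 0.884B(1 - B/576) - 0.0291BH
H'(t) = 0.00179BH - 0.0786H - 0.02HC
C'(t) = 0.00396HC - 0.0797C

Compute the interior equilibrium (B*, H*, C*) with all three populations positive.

From dC/dt = 0: 0.00396H* = 0.0797, so H* = 20.1.
From dB/dt = 0: 0.884(1 - B*/576) = 0.0291·20.1, giving B* = 576·(1 - 0.663) = 194.
From dH/dt = 0: 0.00179·194 - 0.0786 = 0.02C*, so C* = 0.269/0.02 = 13.5.

B* ≈ 194, H* ≈ 20.1, C* ≈ 13.5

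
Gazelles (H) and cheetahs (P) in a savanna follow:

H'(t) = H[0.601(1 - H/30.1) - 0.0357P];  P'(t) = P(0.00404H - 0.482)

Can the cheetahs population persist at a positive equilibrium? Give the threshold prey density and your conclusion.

Threshold H = 119; K < 119, so no, the predator goes extinct.

The predator equation gives dP/dt > 0 only when H > 0.482/0.00404 = 119.
Without the predator, H → K = 30.1. Since 30.1 < 119, the predator cannot invade.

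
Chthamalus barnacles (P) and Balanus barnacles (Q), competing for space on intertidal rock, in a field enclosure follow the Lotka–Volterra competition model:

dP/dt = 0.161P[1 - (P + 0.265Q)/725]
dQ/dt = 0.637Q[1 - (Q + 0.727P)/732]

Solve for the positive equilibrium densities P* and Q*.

Setting both brackets to zero gives the nullclines P + 0.265Q = 725 and 0.727P + Q = 732.
Substituting Q = 732 - 0.727P into the first: P(1 - 0.265·0.727) = 725 - 0.265·732.
So P* = 531/0.807 = 658, and then Q* = 732 - 0.727·658 = 254.

P* ≈ 658, Q* ≈ 254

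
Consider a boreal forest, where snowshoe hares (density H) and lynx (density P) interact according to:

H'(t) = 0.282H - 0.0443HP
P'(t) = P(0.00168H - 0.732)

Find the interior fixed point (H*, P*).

H* ≈ 436, P* ≈ 6.37

Set dP/dt = 0 with P > 0: 0.00168H - 0.732 = 0, so H* = 0.732/0.00168 = 436.
Set dH/dt = 0 with H > 0: 0.282 - 0.0443P = 0, so P* = 0.282/0.0443 = 6.37.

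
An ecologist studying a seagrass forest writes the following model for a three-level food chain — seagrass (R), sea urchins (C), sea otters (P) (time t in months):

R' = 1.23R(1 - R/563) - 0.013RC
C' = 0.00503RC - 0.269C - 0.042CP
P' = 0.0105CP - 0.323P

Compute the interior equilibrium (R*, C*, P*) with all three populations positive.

From dP/dt = 0: 0.0105C* = 0.323, so C* = 30.8.
From dR/dt = 0: 1.23(1 - R*/563) = 0.013·30.8, giving R* = 563·(1 - 0.325) = 380.
From dC/dt = 0: 0.00503·380 - 0.269 = 0.042P*, so P* = 1.64/0.042 = 39.1.

R* ≈ 380, C* ≈ 30.8, P* ≈ 39.1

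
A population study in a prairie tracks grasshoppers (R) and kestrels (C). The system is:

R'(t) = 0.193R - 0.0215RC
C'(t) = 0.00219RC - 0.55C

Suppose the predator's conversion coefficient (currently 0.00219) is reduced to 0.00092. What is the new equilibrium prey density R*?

R* ≈ 598

At the interior fixed point, setting dC/dt = 0 with C > 0 fixes R* = (predator death rate)/(RC coefficient) — independent of the other coefficients.
With the change, R* = 0.55/0.00092 = 598; it rises from 251.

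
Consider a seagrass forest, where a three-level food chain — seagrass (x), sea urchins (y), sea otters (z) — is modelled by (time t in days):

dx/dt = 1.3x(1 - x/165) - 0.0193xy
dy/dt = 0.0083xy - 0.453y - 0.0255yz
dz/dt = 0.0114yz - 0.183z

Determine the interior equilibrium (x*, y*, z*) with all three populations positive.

x* ≈ 126, y* ≈ 16.1, z* ≈ 23.1

From dz/dt = 0: 0.0114y* = 0.183, so y* = 16.1.
From dx/dt = 0: 1.3(1 - x*/165) = 0.0193·16.1, giving x* = 165·(1 - 0.238) = 126.
From dy/dt = 0: 0.0083·126 - 0.453 = 0.0255z*, so z* = 0.59/0.0255 = 23.1.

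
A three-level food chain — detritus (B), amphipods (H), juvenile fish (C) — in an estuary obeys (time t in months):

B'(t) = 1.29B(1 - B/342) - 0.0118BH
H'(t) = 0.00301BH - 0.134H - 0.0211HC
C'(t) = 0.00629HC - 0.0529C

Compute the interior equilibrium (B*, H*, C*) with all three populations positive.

B* ≈ 316, H* ≈ 8.41, C* ≈ 38.7

From dC/dt = 0: 0.00629H* = 0.0529, so H* = 8.41.
From dB/dt = 0: 1.29(1 - B*/342) = 0.0118·8.41, giving B* = 342·(1 - 0.0769) = 316.
From dH/dt = 0: 0.00301·316 - 0.134 = 0.0211C*, so C* = 0.816/0.0211 = 38.7.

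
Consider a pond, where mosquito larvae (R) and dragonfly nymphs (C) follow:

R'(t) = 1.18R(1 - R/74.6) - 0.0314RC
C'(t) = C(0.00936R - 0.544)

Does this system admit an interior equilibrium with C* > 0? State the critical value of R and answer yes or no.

Threshold R = 58.1; K > 58.1, so yes, the predator persists.

The predator equation gives dC/dt > 0 only when R > 0.544/0.00936 = 58.1.
Without the predator, R → K = 74.6. Since 74.6 > 58.1, the predator can invade and persist.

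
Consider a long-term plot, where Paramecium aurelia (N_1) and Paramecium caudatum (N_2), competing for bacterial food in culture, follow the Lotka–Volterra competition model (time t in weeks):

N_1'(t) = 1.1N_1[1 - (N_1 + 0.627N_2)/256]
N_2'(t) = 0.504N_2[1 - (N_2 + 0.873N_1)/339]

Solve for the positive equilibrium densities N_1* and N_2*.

N_1* ≈ 96, N_2* ≈ 255

Setting both brackets to zero gives the nullclines N_1 + 0.627N_2 = 256 and 0.873N_1 + N_2 = 339.
Substituting N_2 = 339 - 0.873N_1 into the first: N_1(1 - 0.627·0.873) = 256 - 0.627·339.
So N_1* = 43.4/0.453 = 96, and then N_2* = 339 - 0.873·96 = 255.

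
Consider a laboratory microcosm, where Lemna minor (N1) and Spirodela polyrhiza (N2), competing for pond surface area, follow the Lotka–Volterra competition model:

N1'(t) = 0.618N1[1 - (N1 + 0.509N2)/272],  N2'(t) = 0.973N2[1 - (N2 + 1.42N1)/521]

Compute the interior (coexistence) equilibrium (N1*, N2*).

Setting both brackets to zero gives the nullclines N1 + 0.509N2 = 272 and 1.42N1 + N2 = 521.
Substituting N2 = 521 - 1.42N1 into the first: N1(1 - 0.509·1.42) = 272 - 0.509·521.
So N1* = 6.81/0.277 = 24.6, and then N2* = 521 - 1.42·24.6 = 486.

N1* ≈ 24.6, N2* ≈ 486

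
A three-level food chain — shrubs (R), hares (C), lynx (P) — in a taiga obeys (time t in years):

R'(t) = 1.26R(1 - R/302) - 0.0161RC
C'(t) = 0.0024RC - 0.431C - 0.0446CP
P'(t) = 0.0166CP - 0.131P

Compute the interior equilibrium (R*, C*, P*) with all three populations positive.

R* ≈ 272, C* ≈ 7.89, P* ≈ 4.95

From dP/dt = 0: 0.0166C* = 0.131, so C* = 7.89.
From dR/dt = 0: 1.26(1 - R*/302) = 0.0161·7.89, giving R* = 302·(1 - 0.101) = 272.
From dC/dt = 0: 0.0024·272 - 0.431 = 0.0446P*, so P* = 0.221/0.0446 = 4.95.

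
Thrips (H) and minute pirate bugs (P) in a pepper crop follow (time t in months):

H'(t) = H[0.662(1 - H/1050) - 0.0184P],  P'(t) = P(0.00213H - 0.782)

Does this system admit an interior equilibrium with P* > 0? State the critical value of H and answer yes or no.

The predator equation gives dP/dt > 0 only when H > 0.782/0.00213 = 367.
Without the predator, H → K = 1050. Since 1050 > 367, the predator can invade and persist.

Threshold H = 367; K > 367, so yes, the predator persists.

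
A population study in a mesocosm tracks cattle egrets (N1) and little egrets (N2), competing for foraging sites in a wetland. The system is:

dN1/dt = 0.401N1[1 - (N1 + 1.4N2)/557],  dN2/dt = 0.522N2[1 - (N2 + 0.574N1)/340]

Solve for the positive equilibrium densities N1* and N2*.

N1* ≈ 412, N2* ≈ 103

Setting both brackets to zero gives the nullclines N1 + 1.4N2 = 557 and 0.574N1 + N2 = 340.
Substituting N2 = 340 - 0.574N1 into the first: N1(1 - 1.4·0.574) = 557 - 1.4·340.
So N1* = 81/0.196 = 412, and then N2* = 340 - 0.574·412 = 103.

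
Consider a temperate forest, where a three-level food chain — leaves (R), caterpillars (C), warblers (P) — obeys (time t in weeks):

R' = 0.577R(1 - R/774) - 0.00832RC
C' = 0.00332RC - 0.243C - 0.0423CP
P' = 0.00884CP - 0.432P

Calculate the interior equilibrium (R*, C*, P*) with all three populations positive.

R* ≈ 229, C* ≈ 48.9, P* ≈ 12.2

From dP/dt = 0: 0.00884C* = 0.432, so C* = 48.9.
From dR/dt = 0: 0.577(1 - R*/774) = 0.00832·48.9, giving R* = 774·(1 - 0.705) = 229.
From dC/dt = 0: 0.00332·229 - 0.243 = 0.0423P*, so P* = 0.516/0.0423 = 12.2.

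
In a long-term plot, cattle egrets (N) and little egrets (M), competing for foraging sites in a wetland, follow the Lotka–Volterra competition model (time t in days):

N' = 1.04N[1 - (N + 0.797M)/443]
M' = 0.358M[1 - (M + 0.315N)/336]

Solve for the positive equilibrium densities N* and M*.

Setting both brackets to zero gives the nullclines N + 0.797M = 443 and 0.315N + M = 336.
Substituting M = 336 - 0.315N into the first: N(1 - 0.797·0.315) = 443 - 0.797·336.
So N* = 175/0.749 = 234, and then M* = 336 - 0.315·234 = 262.

N* ≈ 234, M* ≈ 262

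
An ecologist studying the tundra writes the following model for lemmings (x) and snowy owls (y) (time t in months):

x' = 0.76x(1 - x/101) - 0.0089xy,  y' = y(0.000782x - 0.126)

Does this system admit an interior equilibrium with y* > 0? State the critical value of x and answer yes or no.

Threshold x = 161; K < 161, so no, the predator goes extinct.

The predator equation gives dy/dt > 0 only when x > 0.126/0.000782 = 161.
Without the predator, x → K = 101. Since 101 < 161, the predator cannot invade.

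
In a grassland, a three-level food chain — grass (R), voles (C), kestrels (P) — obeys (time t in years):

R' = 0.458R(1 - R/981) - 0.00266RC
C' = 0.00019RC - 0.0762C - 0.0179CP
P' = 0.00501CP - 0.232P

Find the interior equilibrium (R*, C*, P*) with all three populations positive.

R* ≈ 717, C* ≈ 46.3, P* ≈ 3.36

From dP/dt = 0: 0.00501C* = 0.232, so C* = 46.3.
From dR/dt = 0: 0.458(1 - R*/981) = 0.00266·46.3, giving R* = 981·(1 - 0.269) = 717.
From dC/dt = 0: 0.00019·717 - 0.0762 = 0.0179P*, so P* = 0.0601/0.0179 = 3.36.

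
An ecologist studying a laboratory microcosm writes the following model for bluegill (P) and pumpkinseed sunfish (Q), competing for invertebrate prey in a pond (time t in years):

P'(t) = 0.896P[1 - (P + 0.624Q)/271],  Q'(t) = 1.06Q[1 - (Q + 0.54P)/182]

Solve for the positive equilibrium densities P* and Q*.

Setting both brackets to zero gives the nullclines P + 0.624Q = 271 and 0.54P + Q = 182.
Substituting Q = 182 - 0.54P into the first: P(1 - 0.624·0.54) = 271 - 0.624·182.
So P* = 157/0.663 = 237, and then Q* = 182 - 0.54·237 = 53.8.

P* ≈ 237, Q* ≈ 53.8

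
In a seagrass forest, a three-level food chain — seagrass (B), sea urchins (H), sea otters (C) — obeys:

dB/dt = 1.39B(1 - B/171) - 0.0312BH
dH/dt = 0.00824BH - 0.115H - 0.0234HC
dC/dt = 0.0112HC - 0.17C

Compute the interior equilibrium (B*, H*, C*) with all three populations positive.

B* ≈ 113, H* ≈ 15.2, C* ≈ 34.8

From dC/dt = 0: 0.0112H* = 0.17, so H* = 15.2.
From dB/dt = 0: 1.39(1 - B*/171) = 0.0312·15.2, giving B* = 171·(1 - 0.341) = 113.
From dH/dt = 0: 0.00824·113 - 0.115 = 0.0234C*, so C* = 0.814/0.0234 = 34.8.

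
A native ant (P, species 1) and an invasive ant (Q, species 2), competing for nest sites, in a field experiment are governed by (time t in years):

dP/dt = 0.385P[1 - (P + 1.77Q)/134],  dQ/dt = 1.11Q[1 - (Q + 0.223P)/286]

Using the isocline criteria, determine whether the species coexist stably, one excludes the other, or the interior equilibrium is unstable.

species 2 excludes species 1

Compare the nullcline intercepts: K1/α12 = 134/1.77 = 75.7 < K2 = 286; K2/α21 = 286/0.223 = 1280 > K1 = 134.
Since the inequalities point opposite ways, species 2 can invade but species 1 cannot.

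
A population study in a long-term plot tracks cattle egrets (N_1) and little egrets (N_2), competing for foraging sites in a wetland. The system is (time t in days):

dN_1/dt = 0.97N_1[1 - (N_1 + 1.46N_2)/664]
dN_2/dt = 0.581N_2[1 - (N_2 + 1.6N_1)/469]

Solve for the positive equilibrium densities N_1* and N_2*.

Setting both brackets to zero gives the nullclines N_1 + 1.46N_2 = 664 and 1.6N_1 + N_2 = 469.
Substituting N_2 = 469 - 1.6N_1 into the first: N_1(1 - 1.46·1.6) = 664 - 1.46·469.
So N_1* = -20.7/-1.34 = 15.5, and then N_2* = 469 - 1.6·15.5 = 444.

N_1* ≈ 15.5, N_2* ≈ 444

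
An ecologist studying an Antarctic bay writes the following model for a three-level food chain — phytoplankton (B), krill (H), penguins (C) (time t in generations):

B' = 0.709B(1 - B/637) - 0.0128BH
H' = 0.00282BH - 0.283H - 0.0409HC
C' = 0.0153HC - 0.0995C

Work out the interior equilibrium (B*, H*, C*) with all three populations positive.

From dC/dt = 0: 0.0153H* = 0.0995, so H* = 6.5.
From dB/dt = 0: 0.709(1 - B*/637) = 0.0128·6.5, giving B* = 637·(1 - 0.117) = 562.
From dH/dt = 0: 0.00282·562 - 0.283 = 0.0409C*, so C* = 1.3/0.0409 = 31.8.

B* ≈ 562, H* ≈ 6.5, C* ≈ 31.8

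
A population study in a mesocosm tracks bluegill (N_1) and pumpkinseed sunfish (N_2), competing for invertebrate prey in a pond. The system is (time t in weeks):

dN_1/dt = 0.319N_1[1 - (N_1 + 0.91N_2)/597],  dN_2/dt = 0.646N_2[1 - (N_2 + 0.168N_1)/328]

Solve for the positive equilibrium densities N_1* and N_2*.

N_1* ≈ 352, N_2* ≈ 269

Setting both brackets to zero gives the nullclines N_1 + 0.91N_2 = 597 and 0.168N_1 + N_2 = 328.
Substituting N_2 = 328 - 0.168N_1 into the first: N_1(1 - 0.91·0.168) = 597 - 0.91·328.
So N_1* = 299/0.847 = 352, and then N_2* = 328 - 0.168·352 = 269.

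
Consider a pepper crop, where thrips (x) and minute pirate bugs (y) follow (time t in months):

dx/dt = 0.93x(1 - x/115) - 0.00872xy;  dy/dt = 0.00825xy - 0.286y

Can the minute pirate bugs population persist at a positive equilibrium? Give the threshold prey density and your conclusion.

The predator equation gives dy/dt > 0 only when x > 0.286/0.00825 = 34.7.
Without the predator, x → K = 115. Since 115 > 34.7, the predator can invade and persist.

Threshold x = 34.7; K > 34.7, so yes, the predator persists.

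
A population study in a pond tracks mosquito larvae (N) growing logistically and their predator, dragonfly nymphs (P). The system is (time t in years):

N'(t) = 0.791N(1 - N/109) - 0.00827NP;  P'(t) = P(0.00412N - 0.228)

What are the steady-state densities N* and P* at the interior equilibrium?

From dP/dt = 0 with P > 0: 0.00412N* = 0.228, so N* = 55.3.
Substitute into dN/dt = 0: 0.791(1 - 55.3/109) = 0.00827P*.
The bracket is 0.492, giving P* = 0.389/0.00827 = 47.1.

N* ≈ 55.3, P* ≈ 47.1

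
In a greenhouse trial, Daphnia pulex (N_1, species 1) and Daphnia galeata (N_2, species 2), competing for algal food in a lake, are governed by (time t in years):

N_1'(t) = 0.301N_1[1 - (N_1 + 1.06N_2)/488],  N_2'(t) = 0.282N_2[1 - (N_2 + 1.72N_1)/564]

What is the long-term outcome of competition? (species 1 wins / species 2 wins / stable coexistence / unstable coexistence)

unstable coexistence (outcome depends on initial conditions)

Compare the nullcline intercepts: K1/α12 = 488/1.06 = 460 < K2 = 564; K2/α21 = 564/1.72 = 328 < K1 = 488.
Since both are reversed, neither can invade when rare; the interior point is a saddle.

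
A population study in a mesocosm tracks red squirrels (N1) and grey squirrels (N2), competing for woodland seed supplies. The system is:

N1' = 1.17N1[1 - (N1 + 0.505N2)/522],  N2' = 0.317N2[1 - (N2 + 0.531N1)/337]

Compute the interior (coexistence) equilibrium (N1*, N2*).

Setting both brackets to zero gives the nullclines N1 + 0.505N2 = 522 and 0.531N1 + N2 = 337.
Substituting N2 = 337 - 0.531N1 into the first: N1(1 - 0.505·0.531) = 522 - 0.505·337.
So N1* = 352/0.732 = 481, and then N2* = 337 - 0.531·481 = 81.7.

N1* ≈ 481, N2* ≈ 81.7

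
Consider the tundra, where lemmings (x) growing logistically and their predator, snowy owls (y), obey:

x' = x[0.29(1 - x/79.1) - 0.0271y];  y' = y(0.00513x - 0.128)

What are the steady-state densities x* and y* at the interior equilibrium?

From dy/dt = 0 with y > 0: 0.00513x* = 0.128, so x* = 25.
Substitute into dx/dt = 0: 0.29(1 - 25/79.1) = 0.0271y*.
The bracket is 0.685, giving y* = 0.199/0.0271 = 7.33.

x* ≈ 25, y* ≈ 7.33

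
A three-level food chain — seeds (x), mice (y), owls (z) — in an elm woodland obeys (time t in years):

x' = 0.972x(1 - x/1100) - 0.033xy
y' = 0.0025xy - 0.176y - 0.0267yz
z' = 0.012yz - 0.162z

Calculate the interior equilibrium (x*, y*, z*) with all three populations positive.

From dz/dt = 0: 0.012y* = 0.162, so y* = 13.5.
From dx/dt = 0: 0.972(1 - x*/1100) = 0.033·13.5, giving x* = 1100·(1 - 0.458) = 596.
From dy/dt = 0: 0.0025·596 - 0.176 = 0.0267z*, so z* = 1.31/0.0267 = 49.2.

x* ≈ 596, y* ≈ 13.5, z* ≈ 49.2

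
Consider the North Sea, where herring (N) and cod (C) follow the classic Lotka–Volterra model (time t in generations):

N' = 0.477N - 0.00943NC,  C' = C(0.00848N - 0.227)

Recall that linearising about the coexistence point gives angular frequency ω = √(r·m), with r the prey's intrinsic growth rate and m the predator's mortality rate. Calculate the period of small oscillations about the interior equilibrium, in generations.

T ≈ 19.1 generations

Here r = 0.477 and m = 0.227, so r·m = 0.108.
ω = √0.108 = 0.329 per generation, hence T = 2π/ω ≈ 19.1 generations.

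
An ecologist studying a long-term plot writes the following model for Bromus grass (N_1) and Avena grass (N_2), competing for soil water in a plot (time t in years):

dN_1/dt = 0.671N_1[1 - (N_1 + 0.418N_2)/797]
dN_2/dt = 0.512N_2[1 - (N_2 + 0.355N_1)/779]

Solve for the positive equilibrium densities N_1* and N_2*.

Setting both brackets to zero gives the nullclines N_1 + 0.418N_2 = 797 and 0.355N_1 + N_2 = 779.
Substituting N_2 = 779 - 0.355N_1 into the first: N_1(1 - 0.418·0.355) = 797 - 0.418·779.
So N_1* = 471/0.852 = 554, and then N_2* = 779 - 0.355·554 = 583.

N_1* ≈ 554, N_2* ≈ 583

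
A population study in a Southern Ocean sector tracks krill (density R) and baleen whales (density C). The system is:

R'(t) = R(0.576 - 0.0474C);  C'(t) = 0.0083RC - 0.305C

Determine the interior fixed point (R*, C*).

Set dC/dt = 0 with C > 0: 0.0083R - 0.305 = 0, so R* = 0.305/0.0083 = 36.7.
Set dR/dt = 0 with R > 0: 0.576 - 0.0474C = 0, so C* = 0.576/0.0474 = 12.2.

R* ≈ 36.7, C* ≈ 12.2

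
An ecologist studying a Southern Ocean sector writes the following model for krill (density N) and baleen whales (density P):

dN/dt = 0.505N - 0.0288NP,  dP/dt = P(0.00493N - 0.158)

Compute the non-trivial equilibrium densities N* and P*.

Set dP/dt = 0 with P > 0: 0.00493N - 0.158 = 0, so N* = 0.158/0.00493 = 32.
Set dN/dt = 0 with N > 0: 0.505 - 0.0288P = 0, so P* = 0.505/0.0288 = 17.5.

N* ≈ 32, P* ≈ 17.5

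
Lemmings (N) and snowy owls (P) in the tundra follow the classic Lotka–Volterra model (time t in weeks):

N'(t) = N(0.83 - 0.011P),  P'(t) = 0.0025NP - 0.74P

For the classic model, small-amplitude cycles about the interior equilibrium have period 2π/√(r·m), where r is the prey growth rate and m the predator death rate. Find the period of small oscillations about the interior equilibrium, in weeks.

Here r = 0.83 and m = 0.74, so r·m = 0.614.
ω = √0.614 = 0.784 per week, hence T = 2π/ω ≈ 8.02 weeks.

T ≈ 8.02 weeks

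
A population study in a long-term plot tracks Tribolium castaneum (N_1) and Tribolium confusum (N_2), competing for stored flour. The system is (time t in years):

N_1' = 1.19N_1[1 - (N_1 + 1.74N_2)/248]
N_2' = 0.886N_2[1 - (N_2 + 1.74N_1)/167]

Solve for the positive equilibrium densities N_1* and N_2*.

Setting both brackets to zero gives the nullclines N_1 + 1.74N_2 = 248 and 1.74N_1 + N_2 = 167.
Substituting N_2 = 167 - 1.74N_1 into the first: N_1(1 - 1.74·1.74) = 248 - 1.74·167.
So N_1* = -42.6/-2.03 = 21, and then N_2* = 167 - 1.74·21 = 130.

N_1* ≈ 21, N_2* ≈ 130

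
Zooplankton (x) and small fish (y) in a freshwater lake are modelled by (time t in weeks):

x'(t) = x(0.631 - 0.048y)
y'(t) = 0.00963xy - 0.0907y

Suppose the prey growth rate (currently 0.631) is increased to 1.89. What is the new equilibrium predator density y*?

y* ≈ 39.4

At the interior fixed point, setting dx/dt = 0 with x > 0 fixes y* = (prey growth rate)/(xy coefficient) — independent of the other coefficients.
With the change, y* = 1.89/0.048 = 39.4; it rises from 13.1.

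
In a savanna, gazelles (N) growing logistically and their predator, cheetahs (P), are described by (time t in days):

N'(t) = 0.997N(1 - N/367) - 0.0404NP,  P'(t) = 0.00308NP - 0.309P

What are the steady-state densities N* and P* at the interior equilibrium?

From dP/dt = 0 with P > 0: 0.00308N* = 0.309, so N* = 100.
Substitute into dN/dt = 0: 0.997(1 - 100/367) = 0.0404P*.
The bracket is 0.727, giving P* = 0.724/0.0404 = 17.9.

N* ≈ 100, P* ≈ 17.9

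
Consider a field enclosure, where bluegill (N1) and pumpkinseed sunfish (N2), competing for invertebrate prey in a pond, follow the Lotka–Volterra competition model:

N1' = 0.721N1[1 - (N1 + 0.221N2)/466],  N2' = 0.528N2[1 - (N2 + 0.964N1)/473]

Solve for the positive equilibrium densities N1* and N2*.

N1* ≈ 459, N2* ≈ 30.2

Setting both brackets to zero gives the nullclines N1 + 0.221N2 = 466 and 0.964N1 + N2 = 473.
Substituting N2 = 473 - 0.964N1 into the first: N1(1 - 0.221·0.964) = 466 - 0.221·473.
So N1* = 361/0.787 = 459, and then N2* = 473 - 0.964·459 = 30.2.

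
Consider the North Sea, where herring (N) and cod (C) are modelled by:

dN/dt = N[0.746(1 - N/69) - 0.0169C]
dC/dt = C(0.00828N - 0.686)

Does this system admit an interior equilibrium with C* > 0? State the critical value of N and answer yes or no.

The predator equation gives dC/dt > 0 only when N > 0.686/0.00828 = 82.9.
Without the predator, N → K = 69. Since 69 < 82.9, the predator cannot invade.

Threshold N = 82.9; K < 82.9, so no, the predator goes extinct.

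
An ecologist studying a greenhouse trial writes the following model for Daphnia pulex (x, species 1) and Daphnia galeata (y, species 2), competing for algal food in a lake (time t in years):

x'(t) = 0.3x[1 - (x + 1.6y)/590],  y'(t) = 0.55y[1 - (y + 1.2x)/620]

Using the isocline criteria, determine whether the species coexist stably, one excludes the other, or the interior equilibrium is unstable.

Compare the nullcline intercepts: K1/α12 = 590/1.6 = 369 < K2 = 620; K2/α21 = 620/1.2 = 517 < K1 = 590.
Since both are reversed, neither can invade when rare; the interior point is a saddle.

unstable coexistence (outcome depends on initial conditions)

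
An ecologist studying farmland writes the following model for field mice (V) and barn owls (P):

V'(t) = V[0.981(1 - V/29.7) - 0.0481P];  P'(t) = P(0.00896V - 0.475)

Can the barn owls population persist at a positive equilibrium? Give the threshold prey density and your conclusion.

The predator equation gives dP/dt > 0 only when V > 0.475/0.00896 = 53.
Without the predator, V → K = 29.7. Since 29.7 < 53, the predator cannot invade.

Threshold V = 53; K < 53, so no, the predator goes extinct.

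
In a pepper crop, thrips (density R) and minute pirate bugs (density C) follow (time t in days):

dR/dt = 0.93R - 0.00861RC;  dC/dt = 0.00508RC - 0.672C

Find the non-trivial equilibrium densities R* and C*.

Set dC/dt = 0 with C > 0: 0.00508R - 0.672 = 0, so R* = 0.672/0.00508 = 132.
Set dR/dt = 0 with R > 0: 0.93 - 0.00861C = 0, so C* = 0.93/0.00861 = 108.

R* ≈ 132, C* ≈ 108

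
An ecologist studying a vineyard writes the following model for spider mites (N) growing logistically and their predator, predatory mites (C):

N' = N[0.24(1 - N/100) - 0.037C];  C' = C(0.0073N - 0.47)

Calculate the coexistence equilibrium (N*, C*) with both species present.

From dC/dt = 0 with C > 0: 0.0073N* = 0.47, so N* = 64.4.
Substitute into dN/dt = 0: 0.24(1 - 64.4/100) = 0.037C*.
The bracket is 0.356, giving C* = 0.0855/0.037 = 2.31.

N* ≈ 64.4, C* ≈ 2.31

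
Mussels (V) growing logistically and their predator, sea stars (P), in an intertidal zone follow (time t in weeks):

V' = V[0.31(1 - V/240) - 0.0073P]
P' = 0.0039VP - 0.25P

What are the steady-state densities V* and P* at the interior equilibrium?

From dP/dt = 0 with P > 0: 0.0039V* = 0.25, so V* = 64.1.
Substitute into dV/dt = 0: 0.31(1 - 64.1/240) = 0.0073P*.
The bracket is 0.733, giving P* = 0.227/0.0073 = 31.1.

V* ≈ 64.1, P* ≈ 31.1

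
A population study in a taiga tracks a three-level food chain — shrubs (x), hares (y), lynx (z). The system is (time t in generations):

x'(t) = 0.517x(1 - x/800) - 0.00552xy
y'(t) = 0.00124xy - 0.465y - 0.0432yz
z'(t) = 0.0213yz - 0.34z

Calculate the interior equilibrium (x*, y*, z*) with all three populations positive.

From dz/dt = 0: 0.0213y* = 0.34, so y* = 16.
From dx/dt = 0: 0.517(1 - x*/800) = 0.00552·16, giving x* = 800·(1 - 0.17) = 664.
From dy/dt = 0: 0.00124·664 - 0.465 = 0.0432z*, so z* = 0.358/0.0432 = 8.29.

x* ≈ 664, y* ≈ 16, z* ≈ 8.29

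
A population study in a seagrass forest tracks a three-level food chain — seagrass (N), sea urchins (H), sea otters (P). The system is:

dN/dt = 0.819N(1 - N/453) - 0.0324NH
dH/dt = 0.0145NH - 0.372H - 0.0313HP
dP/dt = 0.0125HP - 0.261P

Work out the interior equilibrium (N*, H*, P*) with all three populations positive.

From dP/dt = 0: 0.0125H* = 0.261, so H* = 20.9.
From dN/dt = 0: 0.819(1 - N*/453) = 0.0324·20.9, giving N* = 453·(1 - 0.826) = 78.8.
From dH/dt = 0: 0.0145·78.8 - 0.372 = 0.0313P*, so P* = 0.771/0.0313 = 24.6.

N* ≈ 78.8, H* ≈ 20.9, P* ≈ 24.6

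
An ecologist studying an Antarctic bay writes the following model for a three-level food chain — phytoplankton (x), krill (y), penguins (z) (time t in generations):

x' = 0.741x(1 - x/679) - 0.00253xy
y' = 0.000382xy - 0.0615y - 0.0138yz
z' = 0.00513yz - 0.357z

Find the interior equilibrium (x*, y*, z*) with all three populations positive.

From dz/dt = 0: 0.00513y* = 0.357, so y* = 69.6.
From dx/dt = 0: 0.741(1 - x*/679) = 0.00253·69.6, giving x* = 679·(1 - 0.238) = 518.
From dy/dt = 0: 0.000382·518 - 0.0615 = 0.0138z*, so z* = 0.136/0.0138 = 9.87.

x* ≈ 518, y* ≈ 69.6, z* ≈ 9.87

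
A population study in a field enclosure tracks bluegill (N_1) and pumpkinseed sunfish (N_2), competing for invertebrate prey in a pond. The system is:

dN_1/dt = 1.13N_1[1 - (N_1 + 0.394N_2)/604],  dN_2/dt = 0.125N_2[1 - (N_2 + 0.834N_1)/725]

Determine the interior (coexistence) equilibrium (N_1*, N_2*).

N_1* ≈ 474, N_2* ≈ 330

Setting both brackets to zero gives the nullclines N_1 + 0.394N_2 = 604 and 0.834N_1 + N_2 = 725.
Substituting N_2 = 725 - 0.834N_1 into the first: N_1(1 - 0.394·0.834) = 604 - 0.394·725.
So N_1* = 318/0.671 = 474, and then N_2* = 725 - 0.834·474 = 330.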